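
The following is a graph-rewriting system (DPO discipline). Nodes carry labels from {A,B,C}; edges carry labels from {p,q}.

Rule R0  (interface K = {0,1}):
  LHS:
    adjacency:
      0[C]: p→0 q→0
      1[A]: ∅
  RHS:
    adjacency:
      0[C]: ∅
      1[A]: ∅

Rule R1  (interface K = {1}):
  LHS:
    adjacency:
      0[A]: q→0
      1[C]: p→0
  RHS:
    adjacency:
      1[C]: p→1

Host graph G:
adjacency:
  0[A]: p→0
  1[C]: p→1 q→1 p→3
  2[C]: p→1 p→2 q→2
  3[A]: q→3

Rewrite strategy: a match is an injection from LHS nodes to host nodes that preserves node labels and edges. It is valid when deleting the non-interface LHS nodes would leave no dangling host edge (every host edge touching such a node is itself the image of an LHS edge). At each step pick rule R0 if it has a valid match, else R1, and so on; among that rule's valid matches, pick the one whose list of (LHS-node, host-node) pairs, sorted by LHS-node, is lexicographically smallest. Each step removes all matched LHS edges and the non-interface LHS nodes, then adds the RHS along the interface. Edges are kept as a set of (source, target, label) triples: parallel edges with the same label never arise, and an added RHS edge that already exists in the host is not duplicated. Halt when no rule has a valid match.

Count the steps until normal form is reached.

[0] host  ⇒  4 nodes, 8 edges  {0-p->0 1-p->1 1-q->1 1-p->3 2-p->1 2-p->2 2-q->2 3-q->3}
[1] R0 @ {0↦1, 1↦0}  ⇒  4 nodes, 6 edges  {0-p->0 1-p->3 2-p->1 2-p->2 2-q->2 3-q->3}
[2] R0 @ {0↦2, 1↦0}  ⇒  4 nodes, 4 edges  {0-p->0 1-p->3 2-p->1 3-q->3}
[3] R1 @ {0↦3, 1↦1}  ⇒  3 nodes, 3 edges  {0-p->0 1-p->1 2-p->1}
halt: no rule applies after step 3

Answer: 3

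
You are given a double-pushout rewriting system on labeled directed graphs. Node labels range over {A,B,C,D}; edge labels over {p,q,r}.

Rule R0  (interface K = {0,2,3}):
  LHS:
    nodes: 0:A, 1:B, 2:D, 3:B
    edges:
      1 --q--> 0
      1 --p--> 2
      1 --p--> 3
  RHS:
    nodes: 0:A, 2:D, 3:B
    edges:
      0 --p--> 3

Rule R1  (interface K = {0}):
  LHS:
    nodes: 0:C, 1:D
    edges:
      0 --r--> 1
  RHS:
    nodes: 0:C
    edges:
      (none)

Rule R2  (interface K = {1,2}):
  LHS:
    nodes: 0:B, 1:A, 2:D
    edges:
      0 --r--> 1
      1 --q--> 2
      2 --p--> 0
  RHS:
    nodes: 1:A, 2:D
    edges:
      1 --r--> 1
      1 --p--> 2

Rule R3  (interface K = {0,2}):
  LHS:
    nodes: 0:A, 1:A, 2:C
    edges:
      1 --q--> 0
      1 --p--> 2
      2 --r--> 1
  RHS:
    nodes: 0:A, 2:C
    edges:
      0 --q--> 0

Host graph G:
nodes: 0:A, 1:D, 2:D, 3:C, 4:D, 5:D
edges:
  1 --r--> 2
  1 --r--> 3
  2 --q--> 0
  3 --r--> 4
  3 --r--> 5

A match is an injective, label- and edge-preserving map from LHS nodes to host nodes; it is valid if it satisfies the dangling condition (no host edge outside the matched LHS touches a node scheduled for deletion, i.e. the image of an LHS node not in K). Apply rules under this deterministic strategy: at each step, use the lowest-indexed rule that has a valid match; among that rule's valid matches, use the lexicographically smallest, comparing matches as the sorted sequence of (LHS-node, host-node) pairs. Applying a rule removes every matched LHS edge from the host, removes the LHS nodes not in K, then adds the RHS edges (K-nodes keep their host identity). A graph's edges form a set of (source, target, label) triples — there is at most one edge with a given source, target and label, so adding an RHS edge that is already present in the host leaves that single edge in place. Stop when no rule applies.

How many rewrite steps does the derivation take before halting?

[0] host  ⇒  6 nodes, 5 edges  {1-r->2 1-r->3 2-q->0 3-r->4 3-r->5}
[1] R1 @ {0↦3, 1↦4}  ⇒  5 nodes, 4 edges  {1-r->2 1-r->3 2-q->0 3-r->5}
[2] R1 @ {0↦3, 1↦5}  ⇒  4 nodes, 3 edges  {1-r->2 1-r->3 2-q->0}
final graph: no rule applies after step 2

Answer: 2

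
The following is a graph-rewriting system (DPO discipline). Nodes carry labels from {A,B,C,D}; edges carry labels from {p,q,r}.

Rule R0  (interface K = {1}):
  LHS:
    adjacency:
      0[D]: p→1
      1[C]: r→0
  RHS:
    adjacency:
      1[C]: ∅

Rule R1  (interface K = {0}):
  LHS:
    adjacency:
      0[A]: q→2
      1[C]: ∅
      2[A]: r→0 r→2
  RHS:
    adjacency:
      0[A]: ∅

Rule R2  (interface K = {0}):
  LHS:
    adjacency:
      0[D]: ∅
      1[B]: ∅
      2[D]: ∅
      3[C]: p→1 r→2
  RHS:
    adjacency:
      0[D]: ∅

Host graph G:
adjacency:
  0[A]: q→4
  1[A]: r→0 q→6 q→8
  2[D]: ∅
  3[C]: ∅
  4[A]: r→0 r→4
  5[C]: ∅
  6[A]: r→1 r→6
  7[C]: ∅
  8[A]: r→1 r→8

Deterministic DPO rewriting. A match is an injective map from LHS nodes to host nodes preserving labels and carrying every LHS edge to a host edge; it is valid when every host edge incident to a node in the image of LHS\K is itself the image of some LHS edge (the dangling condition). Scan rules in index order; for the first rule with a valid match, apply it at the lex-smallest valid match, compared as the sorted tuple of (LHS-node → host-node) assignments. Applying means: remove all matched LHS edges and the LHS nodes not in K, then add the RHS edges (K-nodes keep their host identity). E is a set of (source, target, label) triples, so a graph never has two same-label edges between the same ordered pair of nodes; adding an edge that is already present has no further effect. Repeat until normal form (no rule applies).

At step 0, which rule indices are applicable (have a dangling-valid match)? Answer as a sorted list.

R0: no valid match — LHS pattern not found
R1: 9 valid matches — {0↦0, 1↦3, 2↦4}, {0↦0, 1↦5, 2↦4}, {0↦0, 1↦7, 2↦4} (+6 more)
R2: no valid match — LHS pattern not found

Answer: [R1]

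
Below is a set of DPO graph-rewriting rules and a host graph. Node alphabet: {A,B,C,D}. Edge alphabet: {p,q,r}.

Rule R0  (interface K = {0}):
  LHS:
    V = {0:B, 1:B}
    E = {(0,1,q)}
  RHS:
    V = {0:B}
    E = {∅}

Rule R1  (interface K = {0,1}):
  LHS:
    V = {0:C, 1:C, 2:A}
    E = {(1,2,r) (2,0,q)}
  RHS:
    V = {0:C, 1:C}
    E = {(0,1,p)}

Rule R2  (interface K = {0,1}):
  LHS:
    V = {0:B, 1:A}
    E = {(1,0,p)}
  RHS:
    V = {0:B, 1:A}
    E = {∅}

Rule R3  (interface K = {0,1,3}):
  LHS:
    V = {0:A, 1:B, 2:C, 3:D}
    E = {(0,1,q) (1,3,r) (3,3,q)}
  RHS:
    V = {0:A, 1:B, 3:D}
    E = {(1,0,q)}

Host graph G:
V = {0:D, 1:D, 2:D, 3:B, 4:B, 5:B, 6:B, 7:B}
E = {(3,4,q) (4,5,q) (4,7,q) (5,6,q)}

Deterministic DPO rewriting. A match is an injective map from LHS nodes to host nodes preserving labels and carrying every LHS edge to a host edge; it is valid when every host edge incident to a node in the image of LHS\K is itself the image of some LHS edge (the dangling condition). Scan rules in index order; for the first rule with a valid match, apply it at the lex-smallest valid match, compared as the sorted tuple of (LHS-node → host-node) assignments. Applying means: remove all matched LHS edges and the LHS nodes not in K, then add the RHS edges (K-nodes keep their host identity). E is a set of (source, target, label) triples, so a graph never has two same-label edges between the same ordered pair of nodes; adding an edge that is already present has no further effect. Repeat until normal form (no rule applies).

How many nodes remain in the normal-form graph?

Answer: 4

Rewrite trace:
[0] host  ⇒  8 nodes, 4 edges  {3-q->4 4-q->5 4-q->7 5-q->6}
[1] R0 @ {0↦4, 1↦7}  ⇒  7 nodes, 3 edges  {3-q->4 4-q->5 5-q->6}
[2] R0 @ {0↦5, 1↦6}  ⇒  6 nodes, 2 edges  {3-q->4 4-q->5}
[3] R0 @ {0↦4, 1↦5}  ⇒  5 nodes, 1 edges  {3-q->4}
[4] R0 @ {0↦3, 1↦4}  ⇒  4 nodes, 0 edges  {∅}
halt: no rule applies after step 4
NF nodes: {0:D, 1:D, 2:D, 3:B}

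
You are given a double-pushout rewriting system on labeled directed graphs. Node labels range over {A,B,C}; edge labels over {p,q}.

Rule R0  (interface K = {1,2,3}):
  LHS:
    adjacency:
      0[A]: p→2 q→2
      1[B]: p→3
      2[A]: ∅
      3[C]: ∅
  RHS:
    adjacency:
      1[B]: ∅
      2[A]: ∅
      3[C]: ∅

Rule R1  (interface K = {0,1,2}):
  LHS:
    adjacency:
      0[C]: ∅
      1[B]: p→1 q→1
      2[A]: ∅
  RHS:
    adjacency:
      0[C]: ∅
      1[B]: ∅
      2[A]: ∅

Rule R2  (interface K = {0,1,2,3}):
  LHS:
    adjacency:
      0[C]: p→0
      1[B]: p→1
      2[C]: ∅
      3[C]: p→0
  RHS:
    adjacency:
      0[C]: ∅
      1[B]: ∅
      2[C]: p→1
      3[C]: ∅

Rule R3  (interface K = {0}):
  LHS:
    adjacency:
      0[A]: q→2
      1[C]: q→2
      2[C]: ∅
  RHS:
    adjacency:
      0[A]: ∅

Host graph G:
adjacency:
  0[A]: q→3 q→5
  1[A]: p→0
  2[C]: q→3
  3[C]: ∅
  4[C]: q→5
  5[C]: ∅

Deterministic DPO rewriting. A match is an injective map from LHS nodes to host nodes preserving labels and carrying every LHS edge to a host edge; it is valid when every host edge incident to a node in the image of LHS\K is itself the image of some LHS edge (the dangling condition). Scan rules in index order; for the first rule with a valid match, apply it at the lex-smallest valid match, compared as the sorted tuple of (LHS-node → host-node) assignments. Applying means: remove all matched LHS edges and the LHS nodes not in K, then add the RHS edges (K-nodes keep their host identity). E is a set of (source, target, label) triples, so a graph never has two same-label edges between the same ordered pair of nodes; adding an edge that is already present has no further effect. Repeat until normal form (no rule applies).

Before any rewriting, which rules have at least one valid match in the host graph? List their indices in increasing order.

Answer: [R3]

Rewrite trace:
R0: no valid match — LHS pattern not found
R1: no valid match — LHS pattern not found
R2: no valid match — LHS pattern not found
R3: 2 valid matches — {0↦0, 1↦2, 2↦3}, {0↦0, 1↦4, 2↦5}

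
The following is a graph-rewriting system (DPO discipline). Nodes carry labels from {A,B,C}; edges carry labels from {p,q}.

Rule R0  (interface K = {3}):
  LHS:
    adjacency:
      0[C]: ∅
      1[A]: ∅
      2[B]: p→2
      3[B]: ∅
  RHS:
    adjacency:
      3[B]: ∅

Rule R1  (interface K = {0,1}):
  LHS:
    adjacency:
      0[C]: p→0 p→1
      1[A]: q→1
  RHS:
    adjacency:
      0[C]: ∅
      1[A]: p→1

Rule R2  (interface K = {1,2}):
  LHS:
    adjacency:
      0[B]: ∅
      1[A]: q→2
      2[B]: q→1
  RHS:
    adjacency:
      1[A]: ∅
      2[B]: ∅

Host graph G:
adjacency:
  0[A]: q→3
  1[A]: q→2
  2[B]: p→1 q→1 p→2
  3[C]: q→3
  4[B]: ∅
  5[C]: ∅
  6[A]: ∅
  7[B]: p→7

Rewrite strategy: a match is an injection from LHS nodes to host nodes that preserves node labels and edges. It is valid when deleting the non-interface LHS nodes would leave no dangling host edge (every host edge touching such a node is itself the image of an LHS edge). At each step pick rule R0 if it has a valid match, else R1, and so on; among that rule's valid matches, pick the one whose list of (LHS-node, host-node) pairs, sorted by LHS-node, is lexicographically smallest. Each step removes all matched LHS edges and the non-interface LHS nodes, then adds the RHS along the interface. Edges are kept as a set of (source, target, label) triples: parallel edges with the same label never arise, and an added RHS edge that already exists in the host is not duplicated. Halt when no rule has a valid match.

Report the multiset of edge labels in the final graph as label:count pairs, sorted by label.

Answer: p:2 q:2

Rewrite trace:
initial: |V|=8 |E|=7  E = 0-q->3 1-q->2 2-p->1 2-q->1 2-p->2 3-q->3 7-p->7
step 1: apply R0 at {0↦5, 1↦6, 2↦7, 3↦2}  → |V|=5 |E|=6  E = 0-q->3 1-q->2 2-p->1 2-q->1 2-p->2 3-q->3
step 2: apply R2 at {0↦4, 1↦1, 2↦2}  → |V|=4 |E|=4  E = 0-q->3 2-p->1 2-p->2 3-q->3
halt: no rule applies after step 2
NF edges: [(0, 3, 'q'), (2, 1, 'p'), (2, 2, 'p'), (3, 3, 'q')]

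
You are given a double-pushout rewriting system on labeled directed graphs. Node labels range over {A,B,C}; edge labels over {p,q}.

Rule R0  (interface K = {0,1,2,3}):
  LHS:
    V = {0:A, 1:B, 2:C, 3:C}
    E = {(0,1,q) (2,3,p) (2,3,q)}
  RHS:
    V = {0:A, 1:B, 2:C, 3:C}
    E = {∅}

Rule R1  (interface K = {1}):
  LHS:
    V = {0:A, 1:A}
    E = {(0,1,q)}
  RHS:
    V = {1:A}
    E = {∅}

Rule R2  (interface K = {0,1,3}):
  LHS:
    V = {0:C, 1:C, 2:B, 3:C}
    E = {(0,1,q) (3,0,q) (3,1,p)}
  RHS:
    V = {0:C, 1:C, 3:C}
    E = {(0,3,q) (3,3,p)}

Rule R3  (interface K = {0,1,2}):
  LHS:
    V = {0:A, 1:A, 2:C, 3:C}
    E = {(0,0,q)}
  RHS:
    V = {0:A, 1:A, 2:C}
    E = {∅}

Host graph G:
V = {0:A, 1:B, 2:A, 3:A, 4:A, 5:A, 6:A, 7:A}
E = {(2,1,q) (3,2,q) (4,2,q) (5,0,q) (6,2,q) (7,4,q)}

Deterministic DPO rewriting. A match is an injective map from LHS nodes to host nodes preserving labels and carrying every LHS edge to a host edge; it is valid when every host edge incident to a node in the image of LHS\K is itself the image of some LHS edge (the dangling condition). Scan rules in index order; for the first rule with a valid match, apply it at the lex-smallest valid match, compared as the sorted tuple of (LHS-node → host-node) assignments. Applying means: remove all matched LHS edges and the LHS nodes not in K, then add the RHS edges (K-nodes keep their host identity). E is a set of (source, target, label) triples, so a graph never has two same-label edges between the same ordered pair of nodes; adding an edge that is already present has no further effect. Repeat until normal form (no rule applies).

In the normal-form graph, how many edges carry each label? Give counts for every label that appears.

[0] host  ⇒  8 nodes, 6 edges  {2-q->1 3-q->2 4-q->2 5-q->0 6-q->2 7-q->4}
[1] R1 @ {0↦3, 1↦2}  ⇒  7 nodes, 5 edges  {2-q->1 4-q->2 5-q->0 6-q->2 7-q->4}
[2] R1 @ {0↦5, 1↦0}  ⇒  6 nodes, 4 edges  {2-q->1 4-q->2 6-q->2 7-q->4}
[3] R1 @ {0↦6, 1↦2}  ⇒  5 nodes, 3 edges  {2-q->1 4-q->2 7-q->4}
[4] R1 @ {0↦7, 1↦4}  ⇒  4 nodes, 2 edges  {2-q->1 4-q->2}
[5] R1 @ {0↦4, 1↦2}  ⇒  3 nodes, 1 edges  {2-q->1}
normal form: no rule applies after step 5
NF edges: [(2, 1, 'q')]

Answer: q:1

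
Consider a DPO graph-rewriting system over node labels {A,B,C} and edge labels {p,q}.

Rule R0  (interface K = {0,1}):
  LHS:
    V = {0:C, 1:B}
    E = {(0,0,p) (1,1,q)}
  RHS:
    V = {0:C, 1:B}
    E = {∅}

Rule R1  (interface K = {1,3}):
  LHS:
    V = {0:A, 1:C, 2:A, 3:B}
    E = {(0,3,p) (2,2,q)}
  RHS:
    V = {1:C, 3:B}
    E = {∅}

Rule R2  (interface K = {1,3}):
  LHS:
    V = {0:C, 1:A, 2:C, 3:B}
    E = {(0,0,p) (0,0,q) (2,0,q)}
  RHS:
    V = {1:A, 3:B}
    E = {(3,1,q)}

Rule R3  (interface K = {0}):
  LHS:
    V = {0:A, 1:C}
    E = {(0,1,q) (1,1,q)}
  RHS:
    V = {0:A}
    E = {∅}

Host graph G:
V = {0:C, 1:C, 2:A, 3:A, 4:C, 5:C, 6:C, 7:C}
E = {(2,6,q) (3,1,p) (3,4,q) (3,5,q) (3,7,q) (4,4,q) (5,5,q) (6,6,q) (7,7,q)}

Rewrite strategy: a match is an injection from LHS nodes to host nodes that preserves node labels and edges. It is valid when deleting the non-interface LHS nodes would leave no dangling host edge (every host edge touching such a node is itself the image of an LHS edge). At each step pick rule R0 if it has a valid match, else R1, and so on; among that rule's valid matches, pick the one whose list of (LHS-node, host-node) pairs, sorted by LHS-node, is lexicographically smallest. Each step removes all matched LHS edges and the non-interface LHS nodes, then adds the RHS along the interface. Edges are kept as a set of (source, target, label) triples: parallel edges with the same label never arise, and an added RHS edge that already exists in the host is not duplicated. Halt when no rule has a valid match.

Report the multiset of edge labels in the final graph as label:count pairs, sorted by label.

start.  V:8 E:9  edges: 2-q->6 3-p->1 3-q->4 3-q->5 3-q->7 4-q->4 5-q->5 6-q->6 7-q->7
1. fire R3 via {0↦2, 1↦6}  →  V:7 E:7  edges: 3-p->1 3-q->4 3-q->5 3-q->7 4-q->4 5-q->5 7-q->7
2. fire R3 via {0↦3, 1↦4}  →  V:6 E:5  edges: 3-p->1 3-q->5 3-q->7 5-q->5 7-q->7
3. fire R3 via {0↦3, 1↦5}  →  V:5 E:3  edges: 3-p->1 3-q->7 7-q->7
4. fire R3 via {0↦3, 1↦7}  →  V:4 E:1  edges: 3-p->1
halt: no rule applies after step 4
NF edges: [(3, 1, 'p')]

Answer: p:1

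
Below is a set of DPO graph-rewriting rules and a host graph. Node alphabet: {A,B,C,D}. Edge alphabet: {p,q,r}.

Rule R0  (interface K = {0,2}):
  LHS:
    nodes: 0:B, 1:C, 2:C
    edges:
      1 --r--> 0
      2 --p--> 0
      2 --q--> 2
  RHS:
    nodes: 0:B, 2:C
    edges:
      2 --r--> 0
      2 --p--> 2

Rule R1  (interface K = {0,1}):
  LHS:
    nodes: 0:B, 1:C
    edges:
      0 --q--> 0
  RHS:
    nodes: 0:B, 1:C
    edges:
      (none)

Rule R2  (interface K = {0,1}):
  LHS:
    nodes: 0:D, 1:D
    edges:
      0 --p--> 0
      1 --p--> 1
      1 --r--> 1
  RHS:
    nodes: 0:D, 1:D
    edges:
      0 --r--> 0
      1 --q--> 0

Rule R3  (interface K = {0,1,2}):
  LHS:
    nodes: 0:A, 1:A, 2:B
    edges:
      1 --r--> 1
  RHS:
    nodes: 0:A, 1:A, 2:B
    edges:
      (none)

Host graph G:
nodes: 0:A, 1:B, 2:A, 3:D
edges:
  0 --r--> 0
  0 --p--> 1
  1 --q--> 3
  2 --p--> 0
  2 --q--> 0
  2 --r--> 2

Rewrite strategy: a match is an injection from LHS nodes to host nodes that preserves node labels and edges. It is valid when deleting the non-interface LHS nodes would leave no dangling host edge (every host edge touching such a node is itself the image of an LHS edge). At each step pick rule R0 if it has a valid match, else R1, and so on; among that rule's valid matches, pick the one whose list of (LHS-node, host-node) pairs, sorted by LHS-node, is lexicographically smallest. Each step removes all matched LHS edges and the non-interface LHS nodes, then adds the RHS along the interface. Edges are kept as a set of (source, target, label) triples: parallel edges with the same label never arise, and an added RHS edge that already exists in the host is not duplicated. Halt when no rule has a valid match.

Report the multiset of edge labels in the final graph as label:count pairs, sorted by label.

start.  V:4 E:6  edges: 0-r->0 0-p->1 1-q->3 2-p->0 2-q->0 2-r->2
1. fire R3 via {0↦0, 1↦2, 2↦1}  →  V:4 E:5  edges: 0-r->0 0-p->1 1-q->3 2-p->0 2-q->0
2. fire R3 via {0↦2, 1↦0, 2↦1}  →  V:4 E:4  edges: 0-p->1 1-q->3 2-p->0 2-q->0
normal form: no rule applies after step 2
NF edges: [(0, 1, 'p'), (1, 3, 'q'), (2, 0, 'p'), (2, 0, 'q')]

Answer: p:2 q:2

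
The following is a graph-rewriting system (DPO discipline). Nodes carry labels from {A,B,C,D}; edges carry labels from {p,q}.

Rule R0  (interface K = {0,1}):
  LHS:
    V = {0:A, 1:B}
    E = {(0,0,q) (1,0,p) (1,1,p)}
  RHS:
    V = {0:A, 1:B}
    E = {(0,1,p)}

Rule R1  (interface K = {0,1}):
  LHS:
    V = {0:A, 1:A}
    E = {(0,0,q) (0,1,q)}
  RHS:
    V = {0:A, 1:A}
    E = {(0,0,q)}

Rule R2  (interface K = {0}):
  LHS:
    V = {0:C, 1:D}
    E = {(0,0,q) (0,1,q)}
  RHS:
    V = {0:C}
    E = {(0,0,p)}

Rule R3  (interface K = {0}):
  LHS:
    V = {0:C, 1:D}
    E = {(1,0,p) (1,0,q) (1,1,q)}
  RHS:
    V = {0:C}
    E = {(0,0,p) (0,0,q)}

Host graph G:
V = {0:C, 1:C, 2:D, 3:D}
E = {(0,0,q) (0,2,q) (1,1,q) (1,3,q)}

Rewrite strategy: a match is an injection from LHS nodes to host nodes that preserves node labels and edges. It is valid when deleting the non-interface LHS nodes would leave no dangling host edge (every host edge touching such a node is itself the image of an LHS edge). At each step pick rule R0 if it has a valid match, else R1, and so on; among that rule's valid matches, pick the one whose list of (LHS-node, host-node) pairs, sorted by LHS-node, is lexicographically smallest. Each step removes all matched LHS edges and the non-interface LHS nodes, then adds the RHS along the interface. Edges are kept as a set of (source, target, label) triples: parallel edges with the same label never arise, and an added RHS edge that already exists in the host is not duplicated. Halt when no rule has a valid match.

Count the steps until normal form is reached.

Answer: 2

Derivation:
initial: |V|=4 |E|=4  E = 0-q->0 0-q->2 1-q->1 1-q->3
step 1: apply R2 at {0↦0, 1↦2}  → |V|=3 |E|=3  E = 0-p->0 1-q->1 1-q->3
step 2: apply R2 at {0↦1, 1↦3}  → |V|=2 |E|=2  E = 0-p->0 1-p->1
final graph: no rule applies after step 2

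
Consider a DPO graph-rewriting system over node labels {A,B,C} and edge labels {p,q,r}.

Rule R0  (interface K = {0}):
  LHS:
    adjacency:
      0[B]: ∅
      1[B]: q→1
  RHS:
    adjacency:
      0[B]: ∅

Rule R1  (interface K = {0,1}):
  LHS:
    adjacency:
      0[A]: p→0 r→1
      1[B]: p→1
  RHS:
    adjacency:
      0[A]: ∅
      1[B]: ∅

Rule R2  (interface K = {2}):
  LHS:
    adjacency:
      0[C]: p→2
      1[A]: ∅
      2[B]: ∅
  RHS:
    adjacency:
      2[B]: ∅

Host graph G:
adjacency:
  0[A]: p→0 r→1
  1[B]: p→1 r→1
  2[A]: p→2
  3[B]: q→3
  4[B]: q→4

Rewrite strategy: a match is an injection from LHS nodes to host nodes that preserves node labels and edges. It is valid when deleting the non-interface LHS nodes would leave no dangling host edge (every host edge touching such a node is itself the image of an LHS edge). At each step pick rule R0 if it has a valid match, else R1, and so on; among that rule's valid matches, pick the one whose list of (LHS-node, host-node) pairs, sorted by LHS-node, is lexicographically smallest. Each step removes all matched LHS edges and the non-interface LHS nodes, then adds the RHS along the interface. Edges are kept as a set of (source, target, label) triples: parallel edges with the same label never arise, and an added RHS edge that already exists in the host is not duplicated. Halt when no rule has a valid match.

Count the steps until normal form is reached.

Answer: 3

Steps:
start.  V:5 E:7  edges: 0-p->0 0-r->1 1-p->1 1-r->1 2-p->2 3-q->3 4-q->4
1. fire R0 via {0↦1, 1↦3}  →  V:4 E:6  edges: 0-p->0 0-r->1 1-p->1 1-r->1 2-p->2 4-q->4
2. fire R0 via {0↦1, 1↦4}  →  V:3 E:5  edges: 0-p->0 0-r->1 1-p->1 1-r->1 2-p->2
3. fire R1 via {0↦0, 1↦1}  →  V:3 E:2  edges: 1-r->1 2-p->2
halt: no rule applies after step 3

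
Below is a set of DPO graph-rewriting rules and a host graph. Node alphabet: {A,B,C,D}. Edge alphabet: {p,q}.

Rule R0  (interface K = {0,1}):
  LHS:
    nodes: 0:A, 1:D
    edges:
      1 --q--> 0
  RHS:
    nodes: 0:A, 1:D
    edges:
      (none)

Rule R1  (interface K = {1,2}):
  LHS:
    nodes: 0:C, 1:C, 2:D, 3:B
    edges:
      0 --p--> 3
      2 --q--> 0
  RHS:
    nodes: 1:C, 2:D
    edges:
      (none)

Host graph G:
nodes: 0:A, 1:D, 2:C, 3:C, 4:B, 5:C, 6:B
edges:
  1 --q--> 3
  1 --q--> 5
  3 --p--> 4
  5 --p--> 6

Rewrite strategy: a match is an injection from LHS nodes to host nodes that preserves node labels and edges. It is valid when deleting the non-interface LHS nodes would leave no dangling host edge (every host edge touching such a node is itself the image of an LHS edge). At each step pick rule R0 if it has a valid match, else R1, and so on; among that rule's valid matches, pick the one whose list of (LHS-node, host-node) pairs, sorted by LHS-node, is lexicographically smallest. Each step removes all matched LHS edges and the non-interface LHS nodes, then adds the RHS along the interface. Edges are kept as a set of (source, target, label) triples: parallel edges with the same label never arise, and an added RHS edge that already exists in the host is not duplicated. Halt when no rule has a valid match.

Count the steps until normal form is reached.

Answer: 2

Rewrite trace:
initial: |V|=7 |E|=4  E = 1-q->3 1-q->5 3-p->4 5-p->6
step 1: apply R1 at {0↦3, 1↦2, 2↦1, 3↦4}  → |V|=5 |E|=2  E = 1-q->5 5-p->6
step 2: apply R1 at {0↦5, 1↦2, 2↦1, 3↦6}  → |V|=3 |E|=0  E = ∅
normal form: no rule applies after step 2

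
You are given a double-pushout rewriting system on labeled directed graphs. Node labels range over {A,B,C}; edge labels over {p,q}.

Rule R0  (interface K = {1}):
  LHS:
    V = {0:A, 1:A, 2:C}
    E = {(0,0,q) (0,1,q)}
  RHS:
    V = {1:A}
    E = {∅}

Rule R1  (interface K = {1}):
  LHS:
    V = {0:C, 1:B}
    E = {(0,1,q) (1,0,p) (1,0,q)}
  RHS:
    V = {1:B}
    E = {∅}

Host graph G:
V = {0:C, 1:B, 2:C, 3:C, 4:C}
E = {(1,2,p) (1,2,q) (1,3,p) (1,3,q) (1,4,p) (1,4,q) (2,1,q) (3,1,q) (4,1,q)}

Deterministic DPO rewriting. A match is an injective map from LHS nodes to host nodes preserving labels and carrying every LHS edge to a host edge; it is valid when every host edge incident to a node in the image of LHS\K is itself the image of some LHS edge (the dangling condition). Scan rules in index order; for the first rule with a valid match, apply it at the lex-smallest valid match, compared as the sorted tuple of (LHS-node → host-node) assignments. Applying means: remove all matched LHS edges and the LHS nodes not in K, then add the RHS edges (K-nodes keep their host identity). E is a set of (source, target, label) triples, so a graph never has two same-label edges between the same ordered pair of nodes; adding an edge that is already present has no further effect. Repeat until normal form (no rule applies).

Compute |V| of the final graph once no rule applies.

[0] host  ⇒  5 nodes, 9 edges  {1-p->2 1-q->2 1-p->3 1-q->3 1-p->4 1-q->4 2-q->1 3-q->1 4-q->1}
[1] R1 @ {0↦2, 1↦1}  ⇒  4 nodes, 6 edges  {1-p->3 1-q->3 1-p->4 1-q->4 3-q->1 4-q->1}
[2] R1 @ {0↦3, 1↦1}  ⇒  3 nodes, 3 edges  {1-p->4 1-q->4 4-q->1}
[3] R1 @ {0↦4, 1↦1}  ⇒  2 nodes, 0 edges  {∅}
normal form: no rule applies after step 3
NF nodes: {0:C, 1:B}

Answer: 2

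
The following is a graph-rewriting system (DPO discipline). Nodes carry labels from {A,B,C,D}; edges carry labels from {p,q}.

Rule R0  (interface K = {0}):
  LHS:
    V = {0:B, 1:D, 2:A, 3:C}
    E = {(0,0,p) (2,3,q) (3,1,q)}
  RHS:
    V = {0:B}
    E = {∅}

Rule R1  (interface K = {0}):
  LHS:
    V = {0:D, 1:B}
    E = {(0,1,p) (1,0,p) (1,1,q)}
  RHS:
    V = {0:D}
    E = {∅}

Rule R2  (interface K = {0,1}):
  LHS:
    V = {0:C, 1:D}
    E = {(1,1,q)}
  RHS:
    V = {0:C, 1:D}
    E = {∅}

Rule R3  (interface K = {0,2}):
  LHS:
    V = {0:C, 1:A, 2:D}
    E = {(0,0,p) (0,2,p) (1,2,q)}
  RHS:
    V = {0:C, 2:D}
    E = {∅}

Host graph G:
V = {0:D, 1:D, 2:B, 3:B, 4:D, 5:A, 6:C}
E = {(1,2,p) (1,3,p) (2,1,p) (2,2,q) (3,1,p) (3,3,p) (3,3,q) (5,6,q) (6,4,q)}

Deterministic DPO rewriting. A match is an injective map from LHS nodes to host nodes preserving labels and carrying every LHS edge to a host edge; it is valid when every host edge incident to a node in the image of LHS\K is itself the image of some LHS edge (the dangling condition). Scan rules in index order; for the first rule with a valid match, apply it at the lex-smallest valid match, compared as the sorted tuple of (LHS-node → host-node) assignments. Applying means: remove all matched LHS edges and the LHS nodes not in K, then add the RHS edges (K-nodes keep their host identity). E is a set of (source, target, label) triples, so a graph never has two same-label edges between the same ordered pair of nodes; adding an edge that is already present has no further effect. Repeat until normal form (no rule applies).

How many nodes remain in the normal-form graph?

initial: |V|=7 |E|=9  E = 1-p->2 1-p->3 2-p->1 2-q->2 3-p->1 3-p->3 3-q->3 5-q->6 6-q->4
step 1: apply R0 at {0↦3, 1↦4, 2↦5, 3↦6}  → |V|=4 |E|=6  E = 1-p->2 1-p->3 2-p->1 2-q->2 3-p->1 3-q->3
step 2: apply R1 at {0↦1, 1↦2}  → |V|=3 |E|=3  E = 1-p->3 3-p->1 3-q->3
step 3: apply R1 at {0↦1, 1↦3}  → |V|=2 |E|=0  E = ∅
halt: no rule applies after step 3
NF nodes: {0:D, 1:D}

Answer: 2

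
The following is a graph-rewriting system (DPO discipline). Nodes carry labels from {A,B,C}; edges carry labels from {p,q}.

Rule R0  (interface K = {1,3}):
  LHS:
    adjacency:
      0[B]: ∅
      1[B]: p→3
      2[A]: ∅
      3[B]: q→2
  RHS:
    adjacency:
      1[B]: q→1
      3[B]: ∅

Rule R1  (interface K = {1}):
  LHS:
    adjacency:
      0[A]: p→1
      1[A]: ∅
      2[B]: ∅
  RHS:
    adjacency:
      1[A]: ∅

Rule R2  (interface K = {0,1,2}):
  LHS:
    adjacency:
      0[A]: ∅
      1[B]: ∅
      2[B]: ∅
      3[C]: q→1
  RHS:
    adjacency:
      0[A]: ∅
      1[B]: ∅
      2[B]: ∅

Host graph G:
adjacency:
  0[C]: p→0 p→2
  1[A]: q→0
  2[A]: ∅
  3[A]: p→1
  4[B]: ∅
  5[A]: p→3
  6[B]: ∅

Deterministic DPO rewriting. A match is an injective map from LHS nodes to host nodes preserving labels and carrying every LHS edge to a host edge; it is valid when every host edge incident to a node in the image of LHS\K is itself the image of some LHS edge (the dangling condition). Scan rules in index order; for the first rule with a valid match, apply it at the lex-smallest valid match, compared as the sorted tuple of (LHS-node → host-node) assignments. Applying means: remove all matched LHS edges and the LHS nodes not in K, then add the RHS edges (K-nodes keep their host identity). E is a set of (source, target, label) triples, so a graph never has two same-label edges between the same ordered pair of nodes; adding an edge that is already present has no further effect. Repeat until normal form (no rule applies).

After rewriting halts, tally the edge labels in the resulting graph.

Answer: p:2 q:1

Rewrite trace:
[0] host  ⇒  7 nodes, 5 edges  {0-p->0 0-p->2 1-q->0 3-p->1 5-p->3}
[1] R1 @ {0↦5, 1↦3, 2↦4}  ⇒  5 nodes, 4 edges  {0-p->0 0-p->2 1-q->0 3-p->1}
[2] R1 @ {0↦3, 1↦1, 2↦6}  ⇒  3 nodes, 3 edges  {0-p->0 0-p->2 1-q->0}
final graph: no rule applies after step 2
NF edges: [(0, 0, 'p'), (0, 2, 'p'), (1, 0, 'q')]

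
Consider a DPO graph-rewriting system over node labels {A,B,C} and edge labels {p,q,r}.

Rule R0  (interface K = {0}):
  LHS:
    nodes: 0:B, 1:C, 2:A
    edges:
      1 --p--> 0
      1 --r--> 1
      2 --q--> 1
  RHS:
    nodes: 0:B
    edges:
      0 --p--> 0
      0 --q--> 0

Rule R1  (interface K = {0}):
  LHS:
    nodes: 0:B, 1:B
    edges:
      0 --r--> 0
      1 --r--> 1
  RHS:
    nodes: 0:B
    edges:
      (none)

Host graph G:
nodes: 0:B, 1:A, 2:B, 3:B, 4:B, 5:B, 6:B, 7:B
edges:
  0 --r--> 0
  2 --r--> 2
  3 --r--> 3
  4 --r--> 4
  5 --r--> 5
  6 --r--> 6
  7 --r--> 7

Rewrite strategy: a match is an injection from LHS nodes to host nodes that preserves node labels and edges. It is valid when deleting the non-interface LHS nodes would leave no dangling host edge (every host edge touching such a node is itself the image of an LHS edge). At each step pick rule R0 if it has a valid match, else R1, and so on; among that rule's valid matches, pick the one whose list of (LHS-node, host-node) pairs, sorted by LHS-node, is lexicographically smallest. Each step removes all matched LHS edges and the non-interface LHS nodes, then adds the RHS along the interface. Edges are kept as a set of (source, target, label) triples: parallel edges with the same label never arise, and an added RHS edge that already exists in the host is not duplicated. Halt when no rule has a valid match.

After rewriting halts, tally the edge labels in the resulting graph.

start.  V:8 E:7  edges: 0-r->0 2-r->2 3-r->3 4-r->4 5-r->5 6-r->6 7-r->7
1. fire R1 via {0↦0, 1↦2}  →  V:7 E:5  edges: 3-r->3 4-r->4 5-r->5 6-r->6 7-r->7
2. fire R1 via {0↦3, 1↦4}  →  V:6 E:3  edges: 5-r->5 6-r->6 7-r->7
3. fire R1 via {0↦5, 1↦6}  →  V:5 E:1  edges: 7-r->7
normal form: no rule applies after step 3
NF edges: [(7, 7, 'r')]

Answer: r:1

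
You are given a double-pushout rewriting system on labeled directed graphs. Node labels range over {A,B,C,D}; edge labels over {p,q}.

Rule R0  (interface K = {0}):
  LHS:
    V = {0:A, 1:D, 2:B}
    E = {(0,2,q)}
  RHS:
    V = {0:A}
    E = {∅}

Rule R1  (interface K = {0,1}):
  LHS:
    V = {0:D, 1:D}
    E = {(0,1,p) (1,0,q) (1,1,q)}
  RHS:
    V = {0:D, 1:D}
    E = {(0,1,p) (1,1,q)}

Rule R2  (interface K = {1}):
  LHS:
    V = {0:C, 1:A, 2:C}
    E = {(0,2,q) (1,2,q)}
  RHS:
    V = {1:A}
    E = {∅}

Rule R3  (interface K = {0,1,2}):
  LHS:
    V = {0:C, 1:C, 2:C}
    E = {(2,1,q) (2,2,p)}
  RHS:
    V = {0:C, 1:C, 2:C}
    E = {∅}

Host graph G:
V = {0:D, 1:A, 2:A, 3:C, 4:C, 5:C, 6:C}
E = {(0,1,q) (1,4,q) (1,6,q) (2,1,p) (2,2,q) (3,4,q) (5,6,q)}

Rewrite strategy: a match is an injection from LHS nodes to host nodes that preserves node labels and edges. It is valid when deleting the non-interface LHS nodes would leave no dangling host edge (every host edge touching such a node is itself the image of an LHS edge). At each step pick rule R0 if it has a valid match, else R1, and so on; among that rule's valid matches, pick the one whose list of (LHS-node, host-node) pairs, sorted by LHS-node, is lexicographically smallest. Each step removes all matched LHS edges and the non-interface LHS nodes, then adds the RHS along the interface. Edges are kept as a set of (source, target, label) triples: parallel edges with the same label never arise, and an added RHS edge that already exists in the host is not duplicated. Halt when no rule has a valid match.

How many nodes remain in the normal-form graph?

initial: |V|=7 |E|=7  E = 0-q->1 1-q->4 1-q->6 2-p->1 2-q->2 3-q->4 5-q->6
step 1: apply R2 at {0↦3, 1↦1, 2↦4}  → |V|=5 |E|=5  E = 0-q->1 1-q->6 2-p->1 2-q->2 5-q->6
step 2: apply R2 at {0↦5, 1↦1, 2↦6}  → |V|=3 |E|=3  E = 0-q->1 2-p->1 2-q->2
normal form: no rule applies after step 2
NF nodes: {0:D, 1:A, 2:A}

Answer: 3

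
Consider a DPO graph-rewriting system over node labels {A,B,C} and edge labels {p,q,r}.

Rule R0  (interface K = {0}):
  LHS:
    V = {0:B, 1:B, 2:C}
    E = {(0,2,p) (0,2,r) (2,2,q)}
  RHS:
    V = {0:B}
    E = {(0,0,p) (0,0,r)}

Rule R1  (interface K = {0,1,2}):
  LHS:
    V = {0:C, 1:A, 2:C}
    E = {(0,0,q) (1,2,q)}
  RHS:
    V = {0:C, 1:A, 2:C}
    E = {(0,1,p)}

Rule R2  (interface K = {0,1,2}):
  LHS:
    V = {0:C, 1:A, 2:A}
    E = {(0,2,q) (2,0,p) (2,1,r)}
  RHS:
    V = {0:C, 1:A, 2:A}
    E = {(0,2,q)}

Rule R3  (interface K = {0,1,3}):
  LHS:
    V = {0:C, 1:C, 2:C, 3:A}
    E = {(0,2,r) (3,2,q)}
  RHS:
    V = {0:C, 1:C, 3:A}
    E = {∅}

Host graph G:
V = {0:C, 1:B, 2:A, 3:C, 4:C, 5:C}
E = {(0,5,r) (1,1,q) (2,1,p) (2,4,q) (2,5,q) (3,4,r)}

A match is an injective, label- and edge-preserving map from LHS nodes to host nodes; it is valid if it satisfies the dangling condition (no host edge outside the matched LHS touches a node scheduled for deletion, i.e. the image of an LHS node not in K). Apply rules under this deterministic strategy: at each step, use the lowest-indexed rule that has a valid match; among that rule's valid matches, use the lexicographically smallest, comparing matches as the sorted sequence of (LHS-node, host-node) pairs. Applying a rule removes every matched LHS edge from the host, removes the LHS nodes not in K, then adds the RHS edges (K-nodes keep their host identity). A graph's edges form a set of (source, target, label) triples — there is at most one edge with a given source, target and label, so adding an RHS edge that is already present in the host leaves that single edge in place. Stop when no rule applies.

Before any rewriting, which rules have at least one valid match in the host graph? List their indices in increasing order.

Answer: [R3]

Derivation:
R0: no valid match — LHS pattern not found
R1: no valid match — LHS pattern not found
R2: no valid match — LHS pattern not found
R3: 4 valid matches — {0↦0, 1↦3, 2↦5, 3↦2}, {0↦0, 1↦4, 2↦5, 3↦2}, {0↦3, 1↦0, 2↦4, 3↦2} (+1 more)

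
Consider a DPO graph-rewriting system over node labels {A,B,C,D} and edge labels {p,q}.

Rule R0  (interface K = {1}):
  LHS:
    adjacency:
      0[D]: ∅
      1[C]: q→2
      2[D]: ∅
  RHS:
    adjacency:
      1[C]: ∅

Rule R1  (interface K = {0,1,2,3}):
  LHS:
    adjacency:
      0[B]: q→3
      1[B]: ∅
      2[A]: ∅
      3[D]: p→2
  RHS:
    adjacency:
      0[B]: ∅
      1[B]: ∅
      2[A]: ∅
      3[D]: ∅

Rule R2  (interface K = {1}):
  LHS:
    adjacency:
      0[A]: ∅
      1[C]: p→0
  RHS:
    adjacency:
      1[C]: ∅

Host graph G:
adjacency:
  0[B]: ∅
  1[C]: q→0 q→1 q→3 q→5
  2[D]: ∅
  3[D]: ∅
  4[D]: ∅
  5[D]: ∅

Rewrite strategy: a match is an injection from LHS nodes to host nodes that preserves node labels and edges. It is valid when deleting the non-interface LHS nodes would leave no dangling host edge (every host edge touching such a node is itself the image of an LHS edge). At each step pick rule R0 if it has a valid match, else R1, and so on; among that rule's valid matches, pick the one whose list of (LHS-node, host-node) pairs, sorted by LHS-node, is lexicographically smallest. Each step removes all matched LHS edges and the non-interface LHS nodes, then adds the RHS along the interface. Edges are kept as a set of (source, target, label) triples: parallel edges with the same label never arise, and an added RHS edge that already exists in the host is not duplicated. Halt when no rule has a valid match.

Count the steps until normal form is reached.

Answer: 2

Steps:
[0] host  ⇒  6 nodes, 4 edges  {1-q->0 1-q->1 1-q->3 1-q->5}
[1] R0 @ {0↦2, 1↦1, 2↦3}  ⇒  4 nodes, 3 edges  {1-q->0 1-q->1 1-q->5}
[2] R0 @ {0↦4, 1↦1, 2↦5}  ⇒  2 nodes, 2 edges  {1-q->0 1-q->1}
normal form: no rule applies after step 2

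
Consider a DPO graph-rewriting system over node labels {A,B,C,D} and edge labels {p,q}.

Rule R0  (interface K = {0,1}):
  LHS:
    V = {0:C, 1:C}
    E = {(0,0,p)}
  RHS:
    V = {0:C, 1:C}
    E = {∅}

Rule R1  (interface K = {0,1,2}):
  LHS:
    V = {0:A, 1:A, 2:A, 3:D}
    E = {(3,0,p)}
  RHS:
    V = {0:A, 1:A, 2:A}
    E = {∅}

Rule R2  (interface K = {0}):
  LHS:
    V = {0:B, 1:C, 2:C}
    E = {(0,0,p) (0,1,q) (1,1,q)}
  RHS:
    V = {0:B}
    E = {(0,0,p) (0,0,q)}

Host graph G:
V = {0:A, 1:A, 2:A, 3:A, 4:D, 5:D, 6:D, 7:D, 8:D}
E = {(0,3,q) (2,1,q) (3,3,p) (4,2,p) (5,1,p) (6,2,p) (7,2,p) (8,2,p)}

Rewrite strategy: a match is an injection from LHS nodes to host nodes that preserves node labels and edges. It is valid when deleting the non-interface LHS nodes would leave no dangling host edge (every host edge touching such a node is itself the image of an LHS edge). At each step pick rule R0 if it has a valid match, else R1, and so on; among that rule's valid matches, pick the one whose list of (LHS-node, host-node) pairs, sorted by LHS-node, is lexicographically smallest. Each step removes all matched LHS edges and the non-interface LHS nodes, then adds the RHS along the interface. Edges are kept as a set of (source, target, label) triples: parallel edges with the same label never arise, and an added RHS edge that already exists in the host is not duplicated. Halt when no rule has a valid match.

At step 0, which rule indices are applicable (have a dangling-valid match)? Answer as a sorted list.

R0: no valid match — LHS pattern not found
R1: 30 valid matches — {0↦1, 1↦0, 2↦2, 3↦5}, {0↦1, 1↦0, 2↦3, 3↦5}, {0↦1, 1↦2, 2↦0, 3↦5} (+27 more)
R2: no valid match — LHS pattern not found

Answer: [R1]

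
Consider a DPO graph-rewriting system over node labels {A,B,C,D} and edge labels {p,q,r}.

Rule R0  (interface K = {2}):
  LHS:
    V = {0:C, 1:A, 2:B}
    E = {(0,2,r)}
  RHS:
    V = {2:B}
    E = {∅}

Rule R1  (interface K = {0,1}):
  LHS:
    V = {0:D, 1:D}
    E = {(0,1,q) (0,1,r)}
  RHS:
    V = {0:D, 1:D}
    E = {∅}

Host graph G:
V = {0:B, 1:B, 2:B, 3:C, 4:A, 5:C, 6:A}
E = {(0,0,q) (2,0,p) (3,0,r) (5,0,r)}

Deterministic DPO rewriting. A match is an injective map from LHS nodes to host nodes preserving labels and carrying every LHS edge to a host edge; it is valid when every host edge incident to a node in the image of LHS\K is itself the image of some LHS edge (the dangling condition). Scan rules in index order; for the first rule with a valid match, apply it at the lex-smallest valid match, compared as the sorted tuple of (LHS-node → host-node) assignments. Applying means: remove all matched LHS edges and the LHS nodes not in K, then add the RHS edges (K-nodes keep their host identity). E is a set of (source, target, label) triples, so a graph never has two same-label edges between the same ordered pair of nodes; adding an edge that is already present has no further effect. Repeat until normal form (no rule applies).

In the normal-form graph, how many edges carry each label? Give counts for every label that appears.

Answer: p:1 q:1

Steps:
initial: |V|=7 |E|=4  E = 0-q->0 2-p->0 3-r->0 5-r->0
step 1: apply R0 at {0↦3, 1↦4, 2↦0}  → |V|=5 |E|=3  E = 0-q->0 2-p->0 5-r->0
step 2: apply R0 at {0↦5, 1↦6, 2↦0}  → |V|=3 |E|=2  E = 0-q->0 2-p->0
halt: no rule applies after step 2
NF edges: [(0, 0, 'q'), (2, 0, 'p')]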